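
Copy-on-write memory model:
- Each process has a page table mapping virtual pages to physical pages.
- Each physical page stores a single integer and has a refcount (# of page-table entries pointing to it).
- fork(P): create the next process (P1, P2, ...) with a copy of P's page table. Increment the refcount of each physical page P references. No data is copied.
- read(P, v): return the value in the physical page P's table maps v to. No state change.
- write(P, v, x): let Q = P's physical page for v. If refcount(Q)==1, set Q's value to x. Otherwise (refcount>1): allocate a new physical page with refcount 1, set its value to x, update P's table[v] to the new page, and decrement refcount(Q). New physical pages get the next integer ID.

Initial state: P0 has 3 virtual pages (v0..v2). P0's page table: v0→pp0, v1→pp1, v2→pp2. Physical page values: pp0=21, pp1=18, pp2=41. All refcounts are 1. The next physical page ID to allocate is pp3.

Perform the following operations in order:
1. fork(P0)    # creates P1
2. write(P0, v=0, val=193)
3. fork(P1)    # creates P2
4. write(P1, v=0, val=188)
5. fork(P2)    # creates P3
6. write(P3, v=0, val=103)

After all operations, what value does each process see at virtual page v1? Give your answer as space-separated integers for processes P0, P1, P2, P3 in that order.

Op 1: fork(P0) -> P1. 3 ppages; refcounts: pp0:2 pp1:2 pp2:2
Op 2: write(P0, v0, 193). refcount(pp0)=2>1 -> COPY to pp3. 4 ppages; refcounts: pp0:1 pp1:2 pp2:2 pp3:1
Op 3: fork(P1) -> P2. 4 ppages; refcounts: pp0:2 pp1:3 pp2:3 pp3:1
Op 4: write(P1, v0, 188). refcount(pp0)=2>1 -> COPY to pp4. 5 ppages; refcounts: pp0:1 pp1:3 pp2:3 pp3:1 pp4:1
Op 5: fork(P2) -> P3. 5 ppages; refcounts: pp0:2 pp1:4 pp2:4 pp3:1 pp4:1
Op 6: write(P3, v0, 103). refcount(pp0)=2>1 -> COPY to pp5. 6 ppages; refcounts: pp0:1 pp1:4 pp2:4 pp3:1 pp4:1 pp5:1
P0: v1 -> pp1 = 18
P1: v1 -> pp1 = 18
P2: v1 -> pp1 = 18
P3: v1 -> pp1 = 18

Answer: 18 18 18 18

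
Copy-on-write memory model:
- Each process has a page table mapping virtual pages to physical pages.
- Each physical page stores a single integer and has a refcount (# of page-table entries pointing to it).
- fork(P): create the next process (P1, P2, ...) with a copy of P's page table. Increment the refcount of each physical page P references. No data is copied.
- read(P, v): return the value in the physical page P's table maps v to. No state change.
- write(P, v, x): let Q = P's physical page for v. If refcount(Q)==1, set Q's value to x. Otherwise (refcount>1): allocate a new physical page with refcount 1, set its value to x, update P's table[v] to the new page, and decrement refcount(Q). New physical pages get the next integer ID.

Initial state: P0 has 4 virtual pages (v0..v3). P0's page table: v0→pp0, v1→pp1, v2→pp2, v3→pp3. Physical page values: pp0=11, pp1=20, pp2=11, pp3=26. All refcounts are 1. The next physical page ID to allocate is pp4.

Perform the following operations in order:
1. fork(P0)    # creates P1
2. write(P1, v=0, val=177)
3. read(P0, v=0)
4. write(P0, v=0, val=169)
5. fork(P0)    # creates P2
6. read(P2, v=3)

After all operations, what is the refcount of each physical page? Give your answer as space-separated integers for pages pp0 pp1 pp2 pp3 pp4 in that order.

Answer: 2 3 3 3 1

Derivation:
Op 1: fork(P0) -> P1. 4 ppages; refcounts: pp0:2 pp1:2 pp2:2 pp3:2
Op 2: write(P1, v0, 177). refcount(pp0)=2>1 -> COPY to pp4. 5 ppages; refcounts: pp0:1 pp1:2 pp2:2 pp3:2 pp4:1
Op 3: read(P0, v0) -> 11. No state change.
Op 4: write(P0, v0, 169). refcount(pp0)=1 -> write in place. 5 ppages; refcounts: pp0:1 pp1:2 pp2:2 pp3:2 pp4:1
Op 5: fork(P0) -> P2. 5 ppages; refcounts: pp0:2 pp1:3 pp2:3 pp3:3 pp4:1
Op 6: read(P2, v3) -> 26. No state change.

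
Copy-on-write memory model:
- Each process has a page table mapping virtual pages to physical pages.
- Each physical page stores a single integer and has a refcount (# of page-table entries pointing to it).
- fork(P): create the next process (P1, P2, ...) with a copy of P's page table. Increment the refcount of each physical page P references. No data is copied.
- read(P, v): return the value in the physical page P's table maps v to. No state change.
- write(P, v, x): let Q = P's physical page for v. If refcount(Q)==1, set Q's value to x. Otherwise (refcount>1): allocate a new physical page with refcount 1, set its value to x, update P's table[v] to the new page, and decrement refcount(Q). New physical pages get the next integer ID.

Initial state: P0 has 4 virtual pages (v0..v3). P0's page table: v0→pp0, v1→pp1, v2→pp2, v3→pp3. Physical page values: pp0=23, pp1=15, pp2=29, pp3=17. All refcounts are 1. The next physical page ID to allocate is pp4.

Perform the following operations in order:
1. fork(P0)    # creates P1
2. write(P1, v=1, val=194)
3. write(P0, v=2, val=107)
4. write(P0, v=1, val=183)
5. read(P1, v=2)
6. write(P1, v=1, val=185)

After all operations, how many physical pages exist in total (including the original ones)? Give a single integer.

Op 1: fork(P0) -> P1. 4 ppages; refcounts: pp0:2 pp1:2 pp2:2 pp3:2
Op 2: write(P1, v1, 194). refcount(pp1)=2>1 -> COPY to pp4. 5 ppages; refcounts: pp0:2 pp1:1 pp2:2 pp3:2 pp4:1
Op 3: write(P0, v2, 107). refcount(pp2)=2>1 -> COPY to pp5. 6 ppages; refcounts: pp0:2 pp1:1 pp2:1 pp3:2 pp4:1 pp5:1
Op 4: write(P0, v1, 183). refcount(pp1)=1 -> write in place. 6 ppages; refcounts: pp0:2 pp1:1 pp2:1 pp3:2 pp4:1 pp5:1
Op 5: read(P1, v2) -> 29. No state change.
Op 6: write(P1, v1, 185). refcount(pp4)=1 -> write in place. 6 ppages; refcounts: pp0:2 pp1:1 pp2:1 pp3:2 pp4:1 pp5:1

Answer: 6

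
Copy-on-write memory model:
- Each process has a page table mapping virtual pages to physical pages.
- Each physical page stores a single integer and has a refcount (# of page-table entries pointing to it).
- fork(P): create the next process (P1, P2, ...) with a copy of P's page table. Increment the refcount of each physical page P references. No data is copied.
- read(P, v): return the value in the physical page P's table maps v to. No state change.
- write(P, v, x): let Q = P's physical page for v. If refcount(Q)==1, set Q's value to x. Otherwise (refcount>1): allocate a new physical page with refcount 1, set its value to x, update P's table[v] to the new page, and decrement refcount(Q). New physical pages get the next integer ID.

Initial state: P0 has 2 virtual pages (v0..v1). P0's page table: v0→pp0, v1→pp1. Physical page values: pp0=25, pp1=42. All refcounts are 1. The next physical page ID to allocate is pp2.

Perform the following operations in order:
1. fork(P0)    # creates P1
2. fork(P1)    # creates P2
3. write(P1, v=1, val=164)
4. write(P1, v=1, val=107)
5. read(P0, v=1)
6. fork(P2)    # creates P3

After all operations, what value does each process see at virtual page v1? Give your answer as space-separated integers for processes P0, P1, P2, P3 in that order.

Op 1: fork(P0) -> P1. 2 ppages; refcounts: pp0:2 pp1:2
Op 2: fork(P1) -> P2. 2 ppages; refcounts: pp0:3 pp1:3
Op 3: write(P1, v1, 164). refcount(pp1)=3>1 -> COPY to pp2. 3 ppages; refcounts: pp0:3 pp1:2 pp2:1
Op 4: write(P1, v1, 107). refcount(pp2)=1 -> write in place. 3 ppages; refcounts: pp0:3 pp1:2 pp2:1
Op 5: read(P0, v1) -> 42. No state change.
Op 6: fork(P2) -> P3. 3 ppages; refcounts: pp0:4 pp1:3 pp2:1
P0: v1 -> pp1 = 42
P1: v1 -> pp2 = 107
P2: v1 -> pp1 = 42
P3: v1 -> pp1 = 42

Answer: 42 107 42 42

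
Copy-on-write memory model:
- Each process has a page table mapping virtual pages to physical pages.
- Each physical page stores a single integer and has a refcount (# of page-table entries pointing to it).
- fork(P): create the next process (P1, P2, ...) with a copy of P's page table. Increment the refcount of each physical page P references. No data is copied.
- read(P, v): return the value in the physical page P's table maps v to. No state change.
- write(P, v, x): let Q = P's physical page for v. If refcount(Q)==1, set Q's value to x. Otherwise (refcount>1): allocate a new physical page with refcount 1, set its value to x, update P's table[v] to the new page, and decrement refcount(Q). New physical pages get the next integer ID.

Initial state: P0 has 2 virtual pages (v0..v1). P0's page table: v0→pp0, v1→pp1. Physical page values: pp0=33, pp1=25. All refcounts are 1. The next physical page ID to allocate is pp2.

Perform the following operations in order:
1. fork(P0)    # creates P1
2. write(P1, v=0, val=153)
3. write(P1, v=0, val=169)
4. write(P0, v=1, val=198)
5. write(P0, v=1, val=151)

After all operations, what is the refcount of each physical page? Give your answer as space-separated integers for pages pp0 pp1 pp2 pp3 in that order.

Answer: 1 1 1 1

Derivation:
Op 1: fork(P0) -> P1. 2 ppages; refcounts: pp0:2 pp1:2
Op 2: write(P1, v0, 153). refcount(pp0)=2>1 -> COPY to pp2. 3 ppages; refcounts: pp0:1 pp1:2 pp2:1
Op 3: write(P1, v0, 169). refcount(pp2)=1 -> write in place. 3 ppages; refcounts: pp0:1 pp1:2 pp2:1
Op 4: write(P0, v1, 198). refcount(pp1)=2>1 -> COPY to pp3. 4 ppages; refcounts: pp0:1 pp1:1 pp2:1 pp3:1
Op 5: write(P0, v1, 151). refcount(pp3)=1 -> write in place. 4 ppages; refcounts: pp0:1 pp1:1 pp2:1 pp3:1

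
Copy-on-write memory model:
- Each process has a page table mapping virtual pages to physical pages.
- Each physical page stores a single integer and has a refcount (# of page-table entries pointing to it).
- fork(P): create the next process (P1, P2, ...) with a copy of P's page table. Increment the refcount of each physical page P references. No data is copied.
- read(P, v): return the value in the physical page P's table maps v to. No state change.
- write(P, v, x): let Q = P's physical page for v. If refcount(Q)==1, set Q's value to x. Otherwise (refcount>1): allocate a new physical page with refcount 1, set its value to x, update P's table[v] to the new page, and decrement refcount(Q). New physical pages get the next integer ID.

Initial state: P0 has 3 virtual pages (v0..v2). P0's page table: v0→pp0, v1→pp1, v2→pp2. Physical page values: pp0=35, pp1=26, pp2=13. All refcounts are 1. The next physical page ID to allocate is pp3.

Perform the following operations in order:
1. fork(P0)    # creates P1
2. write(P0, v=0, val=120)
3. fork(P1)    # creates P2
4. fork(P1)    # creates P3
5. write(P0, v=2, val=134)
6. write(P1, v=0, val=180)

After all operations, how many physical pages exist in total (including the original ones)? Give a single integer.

Answer: 6

Derivation:
Op 1: fork(P0) -> P1. 3 ppages; refcounts: pp0:2 pp1:2 pp2:2
Op 2: write(P0, v0, 120). refcount(pp0)=2>1 -> COPY to pp3. 4 ppages; refcounts: pp0:1 pp1:2 pp2:2 pp3:1
Op 3: fork(P1) -> P2. 4 ppages; refcounts: pp0:2 pp1:3 pp2:3 pp3:1
Op 4: fork(P1) -> P3. 4 ppages; refcounts: pp0:3 pp1:4 pp2:4 pp3:1
Op 5: write(P0, v2, 134). refcount(pp2)=4>1 -> COPY to pp4. 5 ppages; refcounts: pp0:3 pp1:4 pp2:3 pp3:1 pp4:1
Op 6: write(P1, v0, 180). refcount(pp0)=3>1 -> COPY to pp5. 6 ppages; refcounts: pp0:2 pp1:4 pp2:3 pp3:1 pp4:1 pp5:1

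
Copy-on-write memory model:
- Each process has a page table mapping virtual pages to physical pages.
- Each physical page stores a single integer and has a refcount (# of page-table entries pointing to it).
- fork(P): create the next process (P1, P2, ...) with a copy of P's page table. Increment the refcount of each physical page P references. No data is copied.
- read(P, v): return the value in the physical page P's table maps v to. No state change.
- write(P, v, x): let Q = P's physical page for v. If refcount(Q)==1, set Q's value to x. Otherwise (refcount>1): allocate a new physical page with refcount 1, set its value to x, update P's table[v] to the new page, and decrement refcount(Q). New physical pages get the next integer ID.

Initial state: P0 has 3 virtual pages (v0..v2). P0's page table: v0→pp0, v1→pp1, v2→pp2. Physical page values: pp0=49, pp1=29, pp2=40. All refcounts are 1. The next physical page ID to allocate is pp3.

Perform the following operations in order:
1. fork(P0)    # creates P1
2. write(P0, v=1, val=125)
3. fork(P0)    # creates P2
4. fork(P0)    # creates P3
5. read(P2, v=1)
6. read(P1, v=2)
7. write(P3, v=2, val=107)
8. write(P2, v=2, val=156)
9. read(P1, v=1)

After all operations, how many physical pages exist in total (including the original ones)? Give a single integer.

Answer: 6

Derivation:
Op 1: fork(P0) -> P1. 3 ppages; refcounts: pp0:2 pp1:2 pp2:2
Op 2: write(P0, v1, 125). refcount(pp1)=2>1 -> COPY to pp3. 4 ppages; refcounts: pp0:2 pp1:1 pp2:2 pp3:1
Op 3: fork(P0) -> P2. 4 ppages; refcounts: pp0:3 pp1:1 pp2:3 pp3:2
Op 4: fork(P0) -> P3. 4 ppages; refcounts: pp0:4 pp1:1 pp2:4 pp3:3
Op 5: read(P2, v1) -> 125. No state change.
Op 6: read(P1, v2) -> 40. No state change.
Op 7: write(P3, v2, 107). refcount(pp2)=4>1 -> COPY to pp4. 5 ppages; refcounts: pp0:4 pp1:1 pp2:3 pp3:3 pp4:1
Op 8: write(P2, v2, 156). refcount(pp2)=3>1 -> COPY to pp5. 6 ppages; refcounts: pp0:4 pp1:1 pp2:2 pp3:3 pp4:1 pp5:1
Op 9: read(P1, v1) -> 29. No state change.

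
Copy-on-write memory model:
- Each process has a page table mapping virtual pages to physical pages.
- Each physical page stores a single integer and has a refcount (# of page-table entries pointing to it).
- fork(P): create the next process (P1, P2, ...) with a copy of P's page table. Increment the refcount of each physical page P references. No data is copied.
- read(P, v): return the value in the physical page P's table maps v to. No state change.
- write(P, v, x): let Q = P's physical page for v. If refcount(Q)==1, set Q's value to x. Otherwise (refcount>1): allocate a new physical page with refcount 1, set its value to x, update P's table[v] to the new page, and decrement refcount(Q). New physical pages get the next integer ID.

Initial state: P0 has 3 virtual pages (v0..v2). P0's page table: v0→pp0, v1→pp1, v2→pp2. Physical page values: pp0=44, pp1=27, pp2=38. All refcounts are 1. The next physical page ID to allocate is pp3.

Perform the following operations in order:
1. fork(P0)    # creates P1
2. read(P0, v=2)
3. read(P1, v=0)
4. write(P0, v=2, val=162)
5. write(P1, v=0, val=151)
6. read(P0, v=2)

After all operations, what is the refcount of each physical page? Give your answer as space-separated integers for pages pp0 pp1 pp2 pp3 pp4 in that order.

Op 1: fork(P0) -> P1. 3 ppages; refcounts: pp0:2 pp1:2 pp2:2
Op 2: read(P0, v2) -> 38. No state change.
Op 3: read(P1, v0) -> 44. No state change.
Op 4: write(P0, v2, 162). refcount(pp2)=2>1 -> COPY to pp3. 4 ppages; refcounts: pp0:2 pp1:2 pp2:1 pp3:1
Op 5: write(P1, v0, 151). refcount(pp0)=2>1 -> COPY to pp4. 5 ppages; refcounts: pp0:1 pp1:2 pp2:1 pp3:1 pp4:1
Op 6: read(P0, v2) -> 162. No state change.

Answer: 1 2 1 1 1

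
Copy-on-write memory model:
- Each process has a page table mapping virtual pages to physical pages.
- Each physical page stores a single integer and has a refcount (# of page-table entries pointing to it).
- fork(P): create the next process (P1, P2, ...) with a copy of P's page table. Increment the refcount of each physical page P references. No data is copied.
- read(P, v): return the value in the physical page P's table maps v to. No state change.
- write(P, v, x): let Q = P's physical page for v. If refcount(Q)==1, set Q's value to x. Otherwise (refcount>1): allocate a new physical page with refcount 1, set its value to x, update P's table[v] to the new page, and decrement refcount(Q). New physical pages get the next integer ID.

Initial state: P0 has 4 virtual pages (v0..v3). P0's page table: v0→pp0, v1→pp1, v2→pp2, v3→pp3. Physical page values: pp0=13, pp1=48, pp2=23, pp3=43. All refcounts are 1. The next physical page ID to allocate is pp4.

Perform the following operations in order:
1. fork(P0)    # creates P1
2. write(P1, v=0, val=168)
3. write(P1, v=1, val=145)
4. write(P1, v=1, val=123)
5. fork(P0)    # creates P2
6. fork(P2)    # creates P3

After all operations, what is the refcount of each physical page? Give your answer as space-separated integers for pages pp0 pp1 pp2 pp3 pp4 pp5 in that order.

Op 1: fork(P0) -> P1. 4 ppages; refcounts: pp0:2 pp1:2 pp2:2 pp3:2
Op 2: write(P1, v0, 168). refcount(pp0)=2>1 -> COPY to pp4. 5 ppages; refcounts: pp0:1 pp1:2 pp2:2 pp3:2 pp4:1
Op 3: write(P1, v1, 145). refcount(pp1)=2>1 -> COPY to pp5. 6 ppages; refcounts: pp0:1 pp1:1 pp2:2 pp3:2 pp4:1 pp5:1
Op 4: write(P1, v1, 123). refcount(pp5)=1 -> write in place. 6 ppages; refcounts: pp0:1 pp1:1 pp2:2 pp3:2 pp4:1 pp5:1
Op 5: fork(P0) -> P2. 6 ppages; refcounts: pp0:2 pp1:2 pp2:3 pp3:3 pp4:1 pp5:1
Op 6: fork(P2) -> P3. 6 ppages; refcounts: pp0:3 pp1:3 pp2:4 pp3:4 pp4:1 pp5:1

Answer: 3 3 4 4 1 1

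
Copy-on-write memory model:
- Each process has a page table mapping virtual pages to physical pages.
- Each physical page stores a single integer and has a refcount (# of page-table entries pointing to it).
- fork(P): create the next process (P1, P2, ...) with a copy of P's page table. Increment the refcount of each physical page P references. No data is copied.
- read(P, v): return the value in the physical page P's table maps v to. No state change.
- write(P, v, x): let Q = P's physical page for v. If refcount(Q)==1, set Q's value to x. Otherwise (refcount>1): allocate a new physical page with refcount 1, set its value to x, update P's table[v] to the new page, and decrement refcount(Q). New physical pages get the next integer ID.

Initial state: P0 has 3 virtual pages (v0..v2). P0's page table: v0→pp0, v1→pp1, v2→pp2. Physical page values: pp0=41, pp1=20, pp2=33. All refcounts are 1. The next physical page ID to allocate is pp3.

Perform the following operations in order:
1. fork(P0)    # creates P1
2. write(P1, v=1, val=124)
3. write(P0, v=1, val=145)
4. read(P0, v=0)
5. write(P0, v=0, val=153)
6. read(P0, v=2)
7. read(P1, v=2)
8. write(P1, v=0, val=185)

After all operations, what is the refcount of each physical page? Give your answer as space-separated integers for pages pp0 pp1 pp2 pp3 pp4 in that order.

Op 1: fork(P0) -> P1. 3 ppages; refcounts: pp0:2 pp1:2 pp2:2
Op 2: write(P1, v1, 124). refcount(pp1)=2>1 -> COPY to pp3. 4 ppages; refcounts: pp0:2 pp1:1 pp2:2 pp3:1
Op 3: write(P0, v1, 145). refcount(pp1)=1 -> write in place. 4 ppages; refcounts: pp0:2 pp1:1 pp2:2 pp3:1
Op 4: read(P0, v0) -> 41. No state change.
Op 5: write(P0, v0, 153). refcount(pp0)=2>1 -> COPY to pp4. 5 ppages; refcounts: pp0:1 pp1:1 pp2:2 pp3:1 pp4:1
Op 6: read(P0, v2) -> 33. No state change.
Op 7: read(P1, v2) -> 33. No state change.
Op 8: write(P1, v0, 185). refcount(pp0)=1 -> write in place. 5 ppages; refcounts: pp0:1 pp1:1 pp2:2 pp3:1 pp4:1

Answer: 1 1 2 1 1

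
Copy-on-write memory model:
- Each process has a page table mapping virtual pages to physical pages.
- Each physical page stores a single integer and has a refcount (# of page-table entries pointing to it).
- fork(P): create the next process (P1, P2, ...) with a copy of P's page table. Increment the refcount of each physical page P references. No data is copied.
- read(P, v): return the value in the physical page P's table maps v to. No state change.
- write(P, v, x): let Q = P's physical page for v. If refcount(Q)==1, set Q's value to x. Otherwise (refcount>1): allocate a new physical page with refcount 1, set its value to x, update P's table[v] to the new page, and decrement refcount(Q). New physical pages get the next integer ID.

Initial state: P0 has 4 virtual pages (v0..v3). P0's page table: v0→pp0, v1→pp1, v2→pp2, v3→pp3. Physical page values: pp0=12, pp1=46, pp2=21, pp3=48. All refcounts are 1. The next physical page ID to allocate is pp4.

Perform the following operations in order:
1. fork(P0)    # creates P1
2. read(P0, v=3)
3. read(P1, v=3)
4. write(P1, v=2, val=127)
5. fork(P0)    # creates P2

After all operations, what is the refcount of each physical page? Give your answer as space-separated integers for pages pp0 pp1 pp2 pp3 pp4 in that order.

Answer: 3 3 2 3 1

Derivation:
Op 1: fork(P0) -> P1. 4 ppages; refcounts: pp0:2 pp1:2 pp2:2 pp3:2
Op 2: read(P0, v3) -> 48. No state change.
Op 3: read(P1, v3) -> 48. No state change.
Op 4: write(P1, v2, 127). refcount(pp2)=2>1 -> COPY to pp4. 5 ppages; refcounts: pp0:2 pp1:2 pp2:1 pp3:2 pp4:1
Op 5: fork(P0) -> P2. 5 ppages; refcounts: pp0:3 pp1:3 pp2:2 pp3:3 pp4:1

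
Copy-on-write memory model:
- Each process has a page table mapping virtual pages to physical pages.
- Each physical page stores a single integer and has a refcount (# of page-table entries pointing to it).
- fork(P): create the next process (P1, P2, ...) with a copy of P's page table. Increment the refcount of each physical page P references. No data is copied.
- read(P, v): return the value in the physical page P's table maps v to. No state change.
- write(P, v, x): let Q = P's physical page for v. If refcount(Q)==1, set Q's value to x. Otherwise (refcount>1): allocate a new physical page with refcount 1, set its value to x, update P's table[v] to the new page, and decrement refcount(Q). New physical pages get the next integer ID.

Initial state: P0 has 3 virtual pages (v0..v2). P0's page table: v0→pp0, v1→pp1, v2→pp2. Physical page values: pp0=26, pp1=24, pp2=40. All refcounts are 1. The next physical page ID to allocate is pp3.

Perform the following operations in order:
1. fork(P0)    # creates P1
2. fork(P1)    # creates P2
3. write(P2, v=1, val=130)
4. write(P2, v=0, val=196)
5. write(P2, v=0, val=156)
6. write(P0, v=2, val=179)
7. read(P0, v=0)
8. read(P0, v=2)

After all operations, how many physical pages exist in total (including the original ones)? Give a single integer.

Op 1: fork(P0) -> P1. 3 ppages; refcounts: pp0:2 pp1:2 pp2:2
Op 2: fork(P1) -> P2. 3 ppages; refcounts: pp0:3 pp1:3 pp2:3
Op 3: write(P2, v1, 130). refcount(pp1)=3>1 -> COPY to pp3. 4 ppages; refcounts: pp0:3 pp1:2 pp2:3 pp3:1
Op 4: write(P2, v0, 196). refcount(pp0)=3>1 -> COPY to pp4. 5 ppages; refcounts: pp0:2 pp1:2 pp2:3 pp3:1 pp4:1
Op 5: write(P2, v0, 156). refcount(pp4)=1 -> write in place. 5 ppages; refcounts: pp0:2 pp1:2 pp2:3 pp3:1 pp4:1
Op 6: write(P0, v2, 179). refcount(pp2)=3>1 -> COPY to pp5. 6 ppages; refcounts: pp0:2 pp1:2 pp2:2 pp3:1 pp4:1 pp5:1
Op 7: read(P0, v0) -> 26. No state change.
Op 8: read(P0, v2) -> 179. No state change.

Answer: 6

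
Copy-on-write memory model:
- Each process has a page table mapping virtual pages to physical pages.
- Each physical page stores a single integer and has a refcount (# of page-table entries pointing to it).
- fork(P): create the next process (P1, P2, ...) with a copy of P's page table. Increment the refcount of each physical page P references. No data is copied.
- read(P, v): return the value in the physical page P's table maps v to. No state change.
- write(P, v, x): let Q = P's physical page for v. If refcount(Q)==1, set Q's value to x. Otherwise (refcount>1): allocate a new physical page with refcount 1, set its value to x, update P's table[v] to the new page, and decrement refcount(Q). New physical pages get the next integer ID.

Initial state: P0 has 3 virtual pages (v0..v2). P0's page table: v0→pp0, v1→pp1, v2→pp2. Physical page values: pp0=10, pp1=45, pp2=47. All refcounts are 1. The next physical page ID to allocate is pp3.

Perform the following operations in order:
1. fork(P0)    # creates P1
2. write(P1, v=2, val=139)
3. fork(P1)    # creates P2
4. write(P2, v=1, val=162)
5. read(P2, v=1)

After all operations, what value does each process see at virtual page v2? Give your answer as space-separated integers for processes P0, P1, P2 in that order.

Op 1: fork(P0) -> P1. 3 ppages; refcounts: pp0:2 pp1:2 pp2:2
Op 2: write(P1, v2, 139). refcount(pp2)=2>1 -> COPY to pp3. 4 ppages; refcounts: pp0:2 pp1:2 pp2:1 pp3:1
Op 3: fork(P1) -> P2. 4 ppages; refcounts: pp0:3 pp1:3 pp2:1 pp3:2
Op 4: write(P2, v1, 162). refcount(pp1)=3>1 -> COPY to pp4. 5 ppages; refcounts: pp0:3 pp1:2 pp2:1 pp3:2 pp4:1
Op 5: read(P2, v1) -> 162. No state change.
P0: v2 -> pp2 = 47
P1: v2 -> pp3 = 139
P2: v2 -> pp3 = 139

Answer: 47 139 139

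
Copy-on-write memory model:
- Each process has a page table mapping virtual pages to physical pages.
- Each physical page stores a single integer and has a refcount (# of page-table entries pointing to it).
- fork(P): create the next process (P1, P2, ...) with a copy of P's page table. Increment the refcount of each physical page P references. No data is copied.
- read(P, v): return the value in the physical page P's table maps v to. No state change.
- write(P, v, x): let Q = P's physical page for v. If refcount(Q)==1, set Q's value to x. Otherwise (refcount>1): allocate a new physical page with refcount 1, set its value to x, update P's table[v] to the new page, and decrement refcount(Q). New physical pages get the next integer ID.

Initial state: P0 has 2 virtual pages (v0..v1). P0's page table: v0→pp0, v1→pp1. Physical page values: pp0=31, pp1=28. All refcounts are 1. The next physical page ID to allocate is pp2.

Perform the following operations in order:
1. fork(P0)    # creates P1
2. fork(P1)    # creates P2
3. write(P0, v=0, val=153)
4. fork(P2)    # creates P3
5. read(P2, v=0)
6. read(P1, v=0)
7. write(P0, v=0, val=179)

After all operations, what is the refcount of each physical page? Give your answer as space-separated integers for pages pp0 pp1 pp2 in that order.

Answer: 3 4 1

Derivation:
Op 1: fork(P0) -> P1. 2 ppages; refcounts: pp0:2 pp1:2
Op 2: fork(P1) -> P2. 2 ppages; refcounts: pp0:3 pp1:3
Op 3: write(P0, v0, 153). refcount(pp0)=3>1 -> COPY to pp2. 3 ppages; refcounts: pp0:2 pp1:3 pp2:1
Op 4: fork(P2) -> P3. 3 ppages; refcounts: pp0:3 pp1:4 pp2:1
Op 5: read(P2, v0) -> 31. No state change.
Op 6: read(P1, v0) -> 31. No state change.
Op 7: write(P0, v0, 179). refcount(pp2)=1 -> write in place. 3 ppages; refcounts: pp0:3 pp1:4 pp2:1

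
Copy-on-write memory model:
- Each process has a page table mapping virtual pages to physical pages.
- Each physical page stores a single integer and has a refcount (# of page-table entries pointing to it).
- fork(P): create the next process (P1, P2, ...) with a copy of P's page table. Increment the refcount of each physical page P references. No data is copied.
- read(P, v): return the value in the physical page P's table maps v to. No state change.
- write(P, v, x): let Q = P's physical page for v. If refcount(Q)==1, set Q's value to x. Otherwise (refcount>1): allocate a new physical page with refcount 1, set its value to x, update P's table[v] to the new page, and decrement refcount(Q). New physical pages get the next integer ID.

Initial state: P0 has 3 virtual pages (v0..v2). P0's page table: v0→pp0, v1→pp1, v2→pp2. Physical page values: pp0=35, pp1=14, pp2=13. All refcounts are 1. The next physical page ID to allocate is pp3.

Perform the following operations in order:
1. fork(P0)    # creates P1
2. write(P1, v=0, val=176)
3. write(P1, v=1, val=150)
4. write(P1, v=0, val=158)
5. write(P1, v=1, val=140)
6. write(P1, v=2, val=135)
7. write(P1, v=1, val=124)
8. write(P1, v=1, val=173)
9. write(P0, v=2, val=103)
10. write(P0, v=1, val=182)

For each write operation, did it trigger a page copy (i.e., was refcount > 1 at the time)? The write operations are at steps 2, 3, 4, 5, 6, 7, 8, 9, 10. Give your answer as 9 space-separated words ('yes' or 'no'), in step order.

Op 1: fork(P0) -> P1. 3 ppages; refcounts: pp0:2 pp1:2 pp2:2
Op 2: write(P1, v0, 176). refcount(pp0)=2>1 -> COPY to pp3. 4 ppages; refcounts: pp0:1 pp1:2 pp2:2 pp3:1
Op 3: write(P1, v1, 150). refcount(pp1)=2>1 -> COPY to pp4. 5 ppages; refcounts: pp0:1 pp1:1 pp2:2 pp3:1 pp4:1
Op 4: write(P1, v0, 158). refcount(pp3)=1 -> write in place. 5 ppages; refcounts: pp0:1 pp1:1 pp2:2 pp3:1 pp4:1
Op 5: write(P1, v1, 140). refcount(pp4)=1 -> write in place. 5 ppages; refcounts: pp0:1 pp1:1 pp2:2 pp3:1 pp4:1
Op 6: write(P1, v2, 135). refcount(pp2)=2>1 -> COPY to pp5. 6 ppages; refcounts: pp0:1 pp1:1 pp2:1 pp3:1 pp4:1 pp5:1
Op 7: write(P1, v1, 124). refcount(pp4)=1 -> write in place. 6 ppages; refcounts: pp0:1 pp1:1 pp2:1 pp3:1 pp4:1 pp5:1
Op 8: write(P1, v1, 173). refcount(pp4)=1 -> write in place. 6 ppages; refcounts: pp0:1 pp1:1 pp2:1 pp3:1 pp4:1 pp5:1
Op 9: write(P0, v2, 103). refcount(pp2)=1 -> write in place. 6 ppages; refcounts: pp0:1 pp1:1 pp2:1 pp3:1 pp4:1 pp5:1
Op 10: write(P0, v1, 182). refcount(pp1)=1 -> write in place. 6 ppages; refcounts: pp0:1 pp1:1 pp2:1 pp3:1 pp4:1 pp5:1

yes yes no no yes no no no no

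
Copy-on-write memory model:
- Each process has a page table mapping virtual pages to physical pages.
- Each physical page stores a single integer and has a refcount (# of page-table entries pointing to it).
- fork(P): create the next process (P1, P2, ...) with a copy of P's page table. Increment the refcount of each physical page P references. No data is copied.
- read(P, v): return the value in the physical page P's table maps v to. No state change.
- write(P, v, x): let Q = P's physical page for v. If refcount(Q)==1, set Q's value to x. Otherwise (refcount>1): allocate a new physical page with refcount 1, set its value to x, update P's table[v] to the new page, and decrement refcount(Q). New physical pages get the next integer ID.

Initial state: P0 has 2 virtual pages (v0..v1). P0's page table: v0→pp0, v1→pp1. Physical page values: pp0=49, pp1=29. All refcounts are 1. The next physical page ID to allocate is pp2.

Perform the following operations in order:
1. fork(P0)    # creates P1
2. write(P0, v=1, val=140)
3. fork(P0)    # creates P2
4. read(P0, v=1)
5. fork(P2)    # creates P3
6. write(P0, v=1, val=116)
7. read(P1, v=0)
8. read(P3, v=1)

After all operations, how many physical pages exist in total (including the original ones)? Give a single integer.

Op 1: fork(P0) -> P1. 2 ppages; refcounts: pp0:2 pp1:2
Op 2: write(P0, v1, 140). refcount(pp1)=2>1 -> COPY to pp2. 3 ppages; refcounts: pp0:2 pp1:1 pp2:1
Op 3: fork(P0) -> P2. 3 ppages; refcounts: pp0:3 pp1:1 pp2:2
Op 4: read(P0, v1) -> 140. No state change.
Op 5: fork(P2) -> P3. 3 ppages; refcounts: pp0:4 pp1:1 pp2:3
Op 6: write(P0, v1, 116). refcount(pp2)=3>1 -> COPY to pp3. 4 ppages; refcounts: pp0:4 pp1:1 pp2:2 pp3:1
Op 7: read(P1, v0) -> 49. No state change.
Op 8: read(P3, v1) -> 140. No state change.

Answer: 4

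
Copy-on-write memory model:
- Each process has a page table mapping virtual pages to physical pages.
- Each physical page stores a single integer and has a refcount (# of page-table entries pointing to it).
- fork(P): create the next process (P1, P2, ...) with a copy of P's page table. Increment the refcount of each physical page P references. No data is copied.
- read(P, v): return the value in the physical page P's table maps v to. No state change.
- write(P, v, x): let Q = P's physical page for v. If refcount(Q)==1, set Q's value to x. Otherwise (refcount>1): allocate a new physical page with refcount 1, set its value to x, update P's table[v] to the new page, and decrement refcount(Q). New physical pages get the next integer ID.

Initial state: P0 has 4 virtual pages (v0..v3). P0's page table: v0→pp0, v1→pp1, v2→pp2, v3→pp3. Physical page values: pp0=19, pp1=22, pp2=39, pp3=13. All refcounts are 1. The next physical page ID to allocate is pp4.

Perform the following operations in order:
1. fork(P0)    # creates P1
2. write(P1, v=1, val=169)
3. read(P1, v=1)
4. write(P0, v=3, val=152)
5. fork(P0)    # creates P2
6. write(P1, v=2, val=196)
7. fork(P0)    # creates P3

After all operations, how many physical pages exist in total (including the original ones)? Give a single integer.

Answer: 7

Derivation:
Op 1: fork(P0) -> P1. 4 ppages; refcounts: pp0:2 pp1:2 pp2:2 pp3:2
Op 2: write(P1, v1, 169). refcount(pp1)=2>1 -> COPY to pp4. 5 ppages; refcounts: pp0:2 pp1:1 pp2:2 pp3:2 pp4:1
Op 3: read(P1, v1) -> 169. No state change.
Op 4: write(P0, v3, 152). refcount(pp3)=2>1 -> COPY to pp5. 6 ppages; refcounts: pp0:2 pp1:1 pp2:2 pp3:1 pp4:1 pp5:1
Op 5: fork(P0) -> P2. 6 ppages; refcounts: pp0:3 pp1:2 pp2:3 pp3:1 pp4:1 pp5:2
Op 6: write(P1, v2, 196). refcount(pp2)=3>1 -> COPY to pp6. 7 ppages; refcounts: pp0:3 pp1:2 pp2:2 pp3:1 pp4:1 pp5:2 pp6:1
Op 7: fork(P0) -> P3. 7 ppages; refcounts: pp0:4 pp1:3 pp2:3 pp3:1 pp4:1 pp5:3 pp6:1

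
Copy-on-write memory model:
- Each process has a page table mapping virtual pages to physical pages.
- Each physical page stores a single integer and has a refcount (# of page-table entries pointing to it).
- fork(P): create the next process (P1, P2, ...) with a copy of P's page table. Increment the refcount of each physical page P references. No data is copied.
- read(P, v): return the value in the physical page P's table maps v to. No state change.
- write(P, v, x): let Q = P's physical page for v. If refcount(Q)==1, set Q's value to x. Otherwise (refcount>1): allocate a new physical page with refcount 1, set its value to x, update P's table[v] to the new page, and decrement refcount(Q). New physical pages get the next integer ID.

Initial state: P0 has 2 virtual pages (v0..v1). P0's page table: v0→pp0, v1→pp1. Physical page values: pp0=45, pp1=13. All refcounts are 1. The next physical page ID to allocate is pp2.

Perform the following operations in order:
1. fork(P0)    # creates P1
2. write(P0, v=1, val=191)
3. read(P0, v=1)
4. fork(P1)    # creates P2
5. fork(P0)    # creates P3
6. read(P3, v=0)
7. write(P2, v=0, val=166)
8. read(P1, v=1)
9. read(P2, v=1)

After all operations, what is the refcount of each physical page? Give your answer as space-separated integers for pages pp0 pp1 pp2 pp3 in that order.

Op 1: fork(P0) -> P1. 2 ppages; refcounts: pp0:2 pp1:2
Op 2: write(P0, v1, 191). refcount(pp1)=2>1 -> COPY to pp2. 3 ppages; refcounts: pp0:2 pp1:1 pp2:1
Op 3: read(P0, v1) -> 191. No state change.
Op 4: fork(P1) -> P2. 3 ppages; refcounts: pp0:3 pp1:2 pp2:1
Op 5: fork(P0) -> P3. 3 ppages; refcounts: pp0:4 pp1:2 pp2:2
Op 6: read(P3, v0) -> 45. No state change.
Op 7: write(P2, v0, 166). refcount(pp0)=4>1 -> COPY to pp3. 4 ppages; refcounts: pp0:3 pp1:2 pp2:2 pp3:1
Op 8: read(P1, v1) -> 13. No state change.
Op 9: read(P2, v1) -> 13. No state change.

Answer: 3 2 2 1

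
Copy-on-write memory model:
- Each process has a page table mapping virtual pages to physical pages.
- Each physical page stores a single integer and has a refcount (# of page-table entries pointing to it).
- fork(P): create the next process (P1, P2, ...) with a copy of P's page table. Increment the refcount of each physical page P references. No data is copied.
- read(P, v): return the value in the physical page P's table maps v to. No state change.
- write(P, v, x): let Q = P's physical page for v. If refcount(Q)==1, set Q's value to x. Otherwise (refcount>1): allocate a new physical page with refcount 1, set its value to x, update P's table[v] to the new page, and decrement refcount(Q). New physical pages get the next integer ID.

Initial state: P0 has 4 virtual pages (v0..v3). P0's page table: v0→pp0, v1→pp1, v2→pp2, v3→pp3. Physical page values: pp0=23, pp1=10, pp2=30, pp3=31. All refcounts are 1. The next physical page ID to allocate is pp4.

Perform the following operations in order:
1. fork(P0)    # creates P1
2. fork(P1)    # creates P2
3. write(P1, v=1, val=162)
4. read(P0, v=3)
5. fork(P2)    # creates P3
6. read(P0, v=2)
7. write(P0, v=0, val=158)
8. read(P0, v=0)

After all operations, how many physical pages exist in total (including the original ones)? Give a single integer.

Answer: 6

Derivation:
Op 1: fork(P0) -> P1. 4 ppages; refcounts: pp0:2 pp1:2 pp2:2 pp3:2
Op 2: fork(P1) -> P2. 4 ppages; refcounts: pp0:3 pp1:3 pp2:3 pp3:3
Op 3: write(P1, v1, 162). refcount(pp1)=3>1 -> COPY to pp4. 5 ppages; refcounts: pp0:3 pp1:2 pp2:3 pp3:3 pp4:1
Op 4: read(P0, v3) -> 31. No state change.
Op 5: fork(P2) -> P3. 5 ppages; refcounts: pp0:4 pp1:3 pp2:4 pp3:4 pp4:1
Op 6: read(P0, v2) -> 30. No state change.
Op 7: write(P0, v0, 158). refcount(pp0)=4>1 -> COPY to pp5. 6 ppages; refcounts: pp0:3 pp1:3 pp2:4 pp3:4 pp4:1 pp5:1
Op 8: read(P0, v0) -> 158. No state change.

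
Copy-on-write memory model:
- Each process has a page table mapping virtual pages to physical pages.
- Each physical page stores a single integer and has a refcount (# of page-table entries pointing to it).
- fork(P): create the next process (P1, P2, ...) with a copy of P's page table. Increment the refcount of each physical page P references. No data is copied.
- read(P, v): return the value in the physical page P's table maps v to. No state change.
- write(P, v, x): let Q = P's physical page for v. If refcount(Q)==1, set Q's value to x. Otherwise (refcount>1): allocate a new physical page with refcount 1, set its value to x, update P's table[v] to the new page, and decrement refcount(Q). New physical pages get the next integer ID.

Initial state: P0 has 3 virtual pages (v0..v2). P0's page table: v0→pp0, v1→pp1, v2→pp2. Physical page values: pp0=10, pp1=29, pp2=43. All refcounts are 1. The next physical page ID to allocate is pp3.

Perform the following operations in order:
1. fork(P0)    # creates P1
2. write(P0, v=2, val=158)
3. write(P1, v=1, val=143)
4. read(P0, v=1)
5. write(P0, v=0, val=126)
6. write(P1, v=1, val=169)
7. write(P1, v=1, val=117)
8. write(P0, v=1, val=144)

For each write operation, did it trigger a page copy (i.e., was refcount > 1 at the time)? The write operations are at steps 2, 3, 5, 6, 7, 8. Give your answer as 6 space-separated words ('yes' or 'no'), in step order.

Op 1: fork(P0) -> P1. 3 ppages; refcounts: pp0:2 pp1:2 pp2:2
Op 2: write(P0, v2, 158). refcount(pp2)=2>1 -> COPY to pp3. 4 ppages; refcounts: pp0:2 pp1:2 pp2:1 pp3:1
Op 3: write(P1, v1, 143). refcount(pp1)=2>1 -> COPY to pp4. 5 ppages; refcounts: pp0:2 pp1:1 pp2:1 pp3:1 pp4:1
Op 4: read(P0, v1) -> 29. No state change.
Op 5: write(P0, v0, 126). refcount(pp0)=2>1 -> COPY to pp5. 6 ppages; refcounts: pp0:1 pp1:1 pp2:1 pp3:1 pp4:1 pp5:1
Op 6: write(P1, v1, 169). refcount(pp4)=1 -> write in place. 6 ppages; refcounts: pp0:1 pp1:1 pp2:1 pp3:1 pp4:1 pp5:1
Op 7: write(P1, v1, 117). refcount(pp4)=1 -> write in place. 6 ppages; refcounts: pp0:1 pp1:1 pp2:1 pp3:1 pp4:1 pp5:1
Op 8: write(P0, v1, 144). refcount(pp1)=1 -> write in place. 6 ppages; refcounts: pp0:1 pp1:1 pp2:1 pp3:1 pp4:1 pp5:1

yes yes yes no no no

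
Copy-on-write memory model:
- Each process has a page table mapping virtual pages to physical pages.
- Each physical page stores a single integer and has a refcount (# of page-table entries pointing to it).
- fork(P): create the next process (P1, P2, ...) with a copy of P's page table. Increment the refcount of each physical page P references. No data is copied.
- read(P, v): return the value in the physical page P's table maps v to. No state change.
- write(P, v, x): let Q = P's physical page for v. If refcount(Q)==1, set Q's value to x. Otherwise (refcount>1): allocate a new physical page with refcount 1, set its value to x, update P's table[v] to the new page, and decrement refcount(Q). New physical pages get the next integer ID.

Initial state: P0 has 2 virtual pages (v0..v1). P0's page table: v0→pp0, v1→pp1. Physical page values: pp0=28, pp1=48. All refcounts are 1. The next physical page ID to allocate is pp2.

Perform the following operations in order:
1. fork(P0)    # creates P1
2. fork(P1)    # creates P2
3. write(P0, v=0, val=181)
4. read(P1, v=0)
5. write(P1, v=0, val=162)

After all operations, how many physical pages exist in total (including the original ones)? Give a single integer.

Answer: 4

Derivation:
Op 1: fork(P0) -> P1. 2 ppages; refcounts: pp0:2 pp1:2
Op 2: fork(P1) -> P2. 2 ppages; refcounts: pp0:3 pp1:3
Op 3: write(P0, v0, 181). refcount(pp0)=3>1 -> COPY to pp2. 3 ppages; refcounts: pp0:2 pp1:3 pp2:1
Op 4: read(P1, v0) -> 28. No state change.
Op 5: write(P1, v0, 162). refcount(pp0)=2>1 -> COPY to pp3. 4 ppages; refcounts: pp0:1 pp1:3 pp2:1 pp3:1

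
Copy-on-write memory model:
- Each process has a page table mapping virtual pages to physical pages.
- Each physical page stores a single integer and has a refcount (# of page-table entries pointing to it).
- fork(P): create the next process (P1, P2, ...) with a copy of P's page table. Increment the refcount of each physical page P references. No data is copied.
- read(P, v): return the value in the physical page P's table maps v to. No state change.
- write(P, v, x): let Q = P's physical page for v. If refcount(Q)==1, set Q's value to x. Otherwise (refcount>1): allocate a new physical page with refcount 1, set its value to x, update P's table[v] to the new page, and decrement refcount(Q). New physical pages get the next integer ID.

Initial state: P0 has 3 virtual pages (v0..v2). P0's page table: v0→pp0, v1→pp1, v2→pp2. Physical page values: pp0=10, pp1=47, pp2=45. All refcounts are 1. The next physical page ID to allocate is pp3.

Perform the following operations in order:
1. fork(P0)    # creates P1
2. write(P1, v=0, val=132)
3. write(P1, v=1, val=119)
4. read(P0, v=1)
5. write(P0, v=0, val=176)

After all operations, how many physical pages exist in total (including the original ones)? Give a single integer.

Answer: 5

Derivation:
Op 1: fork(P0) -> P1. 3 ppages; refcounts: pp0:2 pp1:2 pp2:2
Op 2: write(P1, v0, 132). refcount(pp0)=2>1 -> COPY to pp3. 4 ppages; refcounts: pp0:1 pp1:2 pp2:2 pp3:1
Op 3: write(P1, v1, 119). refcount(pp1)=2>1 -> COPY to pp4. 5 ppages; refcounts: pp0:1 pp1:1 pp2:2 pp3:1 pp4:1
Op 4: read(P0, v1) -> 47. No state change.
Op 5: write(P0, v0, 176). refcount(pp0)=1 -> write in place. 5 ppages; refcounts: pp0:1 pp1:1 pp2:2 pp3:1 pp4:1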